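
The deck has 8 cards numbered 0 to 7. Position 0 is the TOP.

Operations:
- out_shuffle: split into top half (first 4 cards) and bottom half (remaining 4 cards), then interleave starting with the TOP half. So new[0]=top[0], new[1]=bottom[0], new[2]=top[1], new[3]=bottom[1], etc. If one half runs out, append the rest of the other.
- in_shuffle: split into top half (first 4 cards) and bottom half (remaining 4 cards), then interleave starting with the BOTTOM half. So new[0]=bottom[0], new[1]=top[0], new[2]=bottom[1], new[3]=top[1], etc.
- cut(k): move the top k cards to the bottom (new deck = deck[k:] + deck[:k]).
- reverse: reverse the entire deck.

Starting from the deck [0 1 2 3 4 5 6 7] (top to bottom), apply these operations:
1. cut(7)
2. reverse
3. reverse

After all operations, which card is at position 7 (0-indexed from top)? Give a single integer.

Answer: 6

Derivation:
After op 1 (cut(7)): [7 0 1 2 3 4 5 6]
After op 2 (reverse): [6 5 4 3 2 1 0 7]
After op 3 (reverse): [7 0 1 2 3 4 5 6]
Position 7: card 6.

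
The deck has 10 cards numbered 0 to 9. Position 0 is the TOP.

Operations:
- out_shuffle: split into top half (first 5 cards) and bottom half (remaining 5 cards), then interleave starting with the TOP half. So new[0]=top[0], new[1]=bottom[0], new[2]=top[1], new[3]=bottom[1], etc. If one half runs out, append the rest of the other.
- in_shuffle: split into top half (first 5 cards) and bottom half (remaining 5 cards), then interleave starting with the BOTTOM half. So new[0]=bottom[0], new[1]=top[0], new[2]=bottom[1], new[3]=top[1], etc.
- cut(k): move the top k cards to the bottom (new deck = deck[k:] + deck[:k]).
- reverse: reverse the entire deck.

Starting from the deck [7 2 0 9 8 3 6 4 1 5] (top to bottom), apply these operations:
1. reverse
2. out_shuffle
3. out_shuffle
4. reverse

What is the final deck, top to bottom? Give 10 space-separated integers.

After op 1 (reverse): [5 1 4 6 3 8 9 0 2 7]
After op 2 (out_shuffle): [5 8 1 9 4 0 6 2 3 7]
After op 3 (out_shuffle): [5 0 8 6 1 2 9 3 4 7]
After op 4 (reverse): [7 4 3 9 2 1 6 8 0 5]

Answer: 7 4 3 9 2 1 6 8 0 5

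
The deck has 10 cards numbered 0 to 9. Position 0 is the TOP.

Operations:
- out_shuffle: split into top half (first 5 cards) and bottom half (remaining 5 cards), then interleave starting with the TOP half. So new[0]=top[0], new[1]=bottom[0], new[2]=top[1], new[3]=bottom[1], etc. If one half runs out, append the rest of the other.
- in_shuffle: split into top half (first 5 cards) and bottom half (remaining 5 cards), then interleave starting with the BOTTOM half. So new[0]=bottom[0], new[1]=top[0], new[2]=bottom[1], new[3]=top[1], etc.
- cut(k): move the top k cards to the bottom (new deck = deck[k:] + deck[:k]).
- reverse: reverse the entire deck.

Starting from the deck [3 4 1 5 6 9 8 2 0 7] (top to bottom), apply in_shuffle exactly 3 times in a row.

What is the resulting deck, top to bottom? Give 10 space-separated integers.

Answer: 8 1 7 9 4 0 6 3 2 5

Derivation:
After op 1 (in_shuffle): [9 3 8 4 2 1 0 5 7 6]
After op 2 (in_shuffle): [1 9 0 3 5 8 7 4 6 2]
After op 3 (in_shuffle): [8 1 7 9 4 0 6 3 2 5]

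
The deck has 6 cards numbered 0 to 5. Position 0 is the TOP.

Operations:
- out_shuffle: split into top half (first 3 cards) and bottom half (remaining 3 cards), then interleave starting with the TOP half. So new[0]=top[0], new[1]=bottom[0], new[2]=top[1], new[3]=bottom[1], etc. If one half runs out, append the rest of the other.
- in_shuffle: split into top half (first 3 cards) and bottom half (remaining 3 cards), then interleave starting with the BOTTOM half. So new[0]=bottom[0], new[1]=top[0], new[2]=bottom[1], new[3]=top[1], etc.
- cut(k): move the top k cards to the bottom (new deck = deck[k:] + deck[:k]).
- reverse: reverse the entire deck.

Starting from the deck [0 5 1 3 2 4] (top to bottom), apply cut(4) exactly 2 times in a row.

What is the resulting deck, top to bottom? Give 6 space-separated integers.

After op 1 (cut(4)): [2 4 0 5 1 3]
After op 2 (cut(4)): [1 3 2 4 0 5]

Answer: 1 3 2 4 0 5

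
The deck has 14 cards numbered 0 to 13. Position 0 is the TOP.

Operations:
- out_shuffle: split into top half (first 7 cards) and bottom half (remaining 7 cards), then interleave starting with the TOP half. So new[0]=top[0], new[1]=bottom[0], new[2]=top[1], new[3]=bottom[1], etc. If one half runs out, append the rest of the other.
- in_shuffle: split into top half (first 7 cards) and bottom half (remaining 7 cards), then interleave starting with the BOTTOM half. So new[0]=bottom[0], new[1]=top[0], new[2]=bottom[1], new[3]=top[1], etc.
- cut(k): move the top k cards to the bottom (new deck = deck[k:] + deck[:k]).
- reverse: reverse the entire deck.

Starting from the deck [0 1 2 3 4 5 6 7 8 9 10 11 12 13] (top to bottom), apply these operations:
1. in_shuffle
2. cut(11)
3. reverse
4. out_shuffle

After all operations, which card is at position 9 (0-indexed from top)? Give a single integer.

Answer: 6

Derivation:
After op 1 (in_shuffle): [7 0 8 1 9 2 10 3 11 4 12 5 13 6]
After op 2 (cut(11)): [5 13 6 7 0 8 1 9 2 10 3 11 4 12]
After op 3 (reverse): [12 4 11 3 10 2 9 1 8 0 7 6 13 5]
After op 4 (out_shuffle): [12 1 4 8 11 0 3 7 10 6 2 13 9 5]
Position 9: card 6.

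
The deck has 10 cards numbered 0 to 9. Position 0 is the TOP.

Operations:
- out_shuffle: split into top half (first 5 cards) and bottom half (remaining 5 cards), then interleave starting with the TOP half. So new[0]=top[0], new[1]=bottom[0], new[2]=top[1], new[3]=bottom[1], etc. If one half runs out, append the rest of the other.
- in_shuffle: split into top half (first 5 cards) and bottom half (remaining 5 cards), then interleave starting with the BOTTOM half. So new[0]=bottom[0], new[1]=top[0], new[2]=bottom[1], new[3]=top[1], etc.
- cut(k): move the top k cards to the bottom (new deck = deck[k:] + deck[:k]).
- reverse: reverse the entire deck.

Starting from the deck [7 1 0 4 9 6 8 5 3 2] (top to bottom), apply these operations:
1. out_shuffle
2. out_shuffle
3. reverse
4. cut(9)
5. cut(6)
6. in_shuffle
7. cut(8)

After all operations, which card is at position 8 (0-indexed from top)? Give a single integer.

Answer: 8

Derivation:
After op 1 (out_shuffle): [7 6 1 8 0 5 4 3 9 2]
After op 2 (out_shuffle): [7 5 6 4 1 3 8 9 0 2]
After op 3 (reverse): [2 0 9 8 3 1 4 6 5 7]
After op 4 (cut(9)): [7 2 0 9 8 3 1 4 6 5]
After op 5 (cut(6)): [1 4 6 5 7 2 0 9 8 3]
After op 6 (in_shuffle): [2 1 0 4 9 6 8 5 3 7]
After op 7 (cut(8)): [3 7 2 1 0 4 9 6 8 5]
Position 8: card 8.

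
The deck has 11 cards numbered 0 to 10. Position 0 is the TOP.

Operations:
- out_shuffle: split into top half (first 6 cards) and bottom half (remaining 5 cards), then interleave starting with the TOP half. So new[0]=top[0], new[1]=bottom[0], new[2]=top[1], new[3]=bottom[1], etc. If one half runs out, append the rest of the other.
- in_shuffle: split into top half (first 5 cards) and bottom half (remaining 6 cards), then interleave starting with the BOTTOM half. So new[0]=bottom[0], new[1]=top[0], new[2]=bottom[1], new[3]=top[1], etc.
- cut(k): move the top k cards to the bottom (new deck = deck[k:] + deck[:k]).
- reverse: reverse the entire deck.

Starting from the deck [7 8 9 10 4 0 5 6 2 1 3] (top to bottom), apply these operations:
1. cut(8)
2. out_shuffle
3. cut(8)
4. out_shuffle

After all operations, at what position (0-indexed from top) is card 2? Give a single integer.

After op 1 (cut(8)): [2 1 3 7 8 9 10 4 0 5 6]
After op 2 (out_shuffle): [2 10 1 4 3 0 7 5 8 6 9]
After op 3 (cut(8)): [8 6 9 2 10 1 4 3 0 7 5]
After op 4 (out_shuffle): [8 4 6 3 9 0 2 7 10 5 1]
Card 2 is at position 6.

Answer: 6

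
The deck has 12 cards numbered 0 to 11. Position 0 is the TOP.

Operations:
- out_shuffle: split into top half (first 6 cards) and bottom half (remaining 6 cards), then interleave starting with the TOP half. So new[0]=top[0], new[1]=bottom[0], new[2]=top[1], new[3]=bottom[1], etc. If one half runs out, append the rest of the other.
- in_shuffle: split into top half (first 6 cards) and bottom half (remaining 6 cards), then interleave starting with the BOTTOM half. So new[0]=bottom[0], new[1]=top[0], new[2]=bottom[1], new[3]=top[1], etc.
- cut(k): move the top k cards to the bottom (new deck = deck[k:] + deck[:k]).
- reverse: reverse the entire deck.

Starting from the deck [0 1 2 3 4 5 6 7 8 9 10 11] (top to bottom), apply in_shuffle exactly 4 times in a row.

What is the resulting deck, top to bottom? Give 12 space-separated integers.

Answer: 8 4 0 9 5 1 10 6 2 11 7 3

Derivation:
After op 1 (in_shuffle): [6 0 7 1 8 2 9 3 10 4 11 5]
After op 2 (in_shuffle): [9 6 3 0 10 7 4 1 11 8 5 2]
After op 3 (in_shuffle): [4 9 1 6 11 3 8 0 5 10 2 7]
After op 4 (in_shuffle): [8 4 0 9 5 1 10 6 2 11 7 3]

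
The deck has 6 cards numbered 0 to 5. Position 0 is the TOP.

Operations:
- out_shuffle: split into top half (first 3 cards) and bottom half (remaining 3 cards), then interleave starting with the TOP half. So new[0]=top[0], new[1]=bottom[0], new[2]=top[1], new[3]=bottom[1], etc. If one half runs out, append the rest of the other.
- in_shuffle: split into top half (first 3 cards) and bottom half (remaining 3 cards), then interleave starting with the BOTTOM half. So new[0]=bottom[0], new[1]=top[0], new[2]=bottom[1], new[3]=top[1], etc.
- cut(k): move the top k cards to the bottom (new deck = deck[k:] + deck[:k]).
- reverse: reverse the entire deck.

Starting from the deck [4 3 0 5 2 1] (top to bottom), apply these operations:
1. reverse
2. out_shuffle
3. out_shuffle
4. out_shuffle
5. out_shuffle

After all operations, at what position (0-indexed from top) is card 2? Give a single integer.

Answer: 1

Derivation:
After op 1 (reverse): [1 2 5 0 3 4]
After op 2 (out_shuffle): [1 0 2 3 5 4]
After op 3 (out_shuffle): [1 3 0 5 2 4]
After op 4 (out_shuffle): [1 5 3 2 0 4]
After op 5 (out_shuffle): [1 2 5 0 3 4]
Card 2 is at position 1.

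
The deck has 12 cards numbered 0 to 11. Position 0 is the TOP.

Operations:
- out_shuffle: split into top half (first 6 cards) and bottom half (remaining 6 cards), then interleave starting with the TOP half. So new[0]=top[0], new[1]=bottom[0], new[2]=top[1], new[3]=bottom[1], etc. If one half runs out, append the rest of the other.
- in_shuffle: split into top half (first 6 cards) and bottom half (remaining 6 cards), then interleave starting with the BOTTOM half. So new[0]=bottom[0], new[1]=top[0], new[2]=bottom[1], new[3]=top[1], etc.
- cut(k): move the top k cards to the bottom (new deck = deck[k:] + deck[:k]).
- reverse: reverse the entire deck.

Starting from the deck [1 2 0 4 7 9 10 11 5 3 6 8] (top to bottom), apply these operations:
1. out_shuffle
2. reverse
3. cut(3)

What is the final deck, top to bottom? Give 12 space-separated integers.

Answer: 7 3 4 5 0 11 2 10 1 8 9 6

Derivation:
After op 1 (out_shuffle): [1 10 2 11 0 5 4 3 7 6 9 8]
After op 2 (reverse): [8 9 6 7 3 4 5 0 11 2 10 1]
After op 3 (cut(3)): [7 3 4 5 0 11 2 10 1 8 9 6]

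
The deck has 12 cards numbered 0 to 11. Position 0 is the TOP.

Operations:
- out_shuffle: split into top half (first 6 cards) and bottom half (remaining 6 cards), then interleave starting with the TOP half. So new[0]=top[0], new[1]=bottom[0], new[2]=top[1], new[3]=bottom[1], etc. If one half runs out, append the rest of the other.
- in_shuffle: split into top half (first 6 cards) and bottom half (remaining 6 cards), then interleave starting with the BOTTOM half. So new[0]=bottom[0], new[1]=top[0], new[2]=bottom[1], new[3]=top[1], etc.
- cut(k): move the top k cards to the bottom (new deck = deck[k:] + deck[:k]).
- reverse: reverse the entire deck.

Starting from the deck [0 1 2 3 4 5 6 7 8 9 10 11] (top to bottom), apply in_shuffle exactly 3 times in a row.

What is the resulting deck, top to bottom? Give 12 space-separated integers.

After op 1 (in_shuffle): [6 0 7 1 8 2 9 3 10 4 11 5]
After op 2 (in_shuffle): [9 6 3 0 10 7 4 1 11 8 5 2]
After op 3 (in_shuffle): [4 9 1 6 11 3 8 0 5 10 2 7]

Answer: 4 9 1 6 11 3 8 0 5 10 2 7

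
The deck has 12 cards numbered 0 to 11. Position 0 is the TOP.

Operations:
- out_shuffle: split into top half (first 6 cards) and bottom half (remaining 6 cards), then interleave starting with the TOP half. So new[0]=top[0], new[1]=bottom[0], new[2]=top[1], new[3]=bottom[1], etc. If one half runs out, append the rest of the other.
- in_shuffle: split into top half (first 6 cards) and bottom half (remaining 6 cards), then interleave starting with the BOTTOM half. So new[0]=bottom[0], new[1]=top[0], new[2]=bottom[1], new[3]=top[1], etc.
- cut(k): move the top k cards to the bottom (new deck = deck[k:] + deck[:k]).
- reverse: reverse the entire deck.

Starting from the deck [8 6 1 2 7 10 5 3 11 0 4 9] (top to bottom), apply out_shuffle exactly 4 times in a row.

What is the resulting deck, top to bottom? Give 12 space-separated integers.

Answer: 8 0 3 10 2 6 4 11 5 7 1 9

Derivation:
After op 1 (out_shuffle): [8 5 6 3 1 11 2 0 7 4 10 9]
After op 2 (out_shuffle): [8 2 5 0 6 7 3 4 1 10 11 9]
After op 3 (out_shuffle): [8 3 2 4 5 1 0 10 6 11 7 9]
After op 4 (out_shuffle): [8 0 3 10 2 6 4 11 5 7 1 9]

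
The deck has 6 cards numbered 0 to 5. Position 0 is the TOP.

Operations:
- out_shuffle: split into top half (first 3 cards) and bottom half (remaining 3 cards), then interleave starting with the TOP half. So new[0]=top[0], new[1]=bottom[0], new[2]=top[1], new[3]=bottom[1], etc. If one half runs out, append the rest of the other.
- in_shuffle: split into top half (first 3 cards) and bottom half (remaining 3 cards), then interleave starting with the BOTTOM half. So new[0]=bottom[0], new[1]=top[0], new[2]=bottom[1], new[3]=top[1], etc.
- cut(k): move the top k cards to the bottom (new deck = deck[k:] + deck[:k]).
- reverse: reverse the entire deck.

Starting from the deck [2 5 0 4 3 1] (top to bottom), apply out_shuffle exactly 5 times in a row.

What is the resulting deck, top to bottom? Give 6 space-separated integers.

Answer: 2 4 5 3 0 1

Derivation:
After op 1 (out_shuffle): [2 4 5 3 0 1]
After op 2 (out_shuffle): [2 3 4 0 5 1]
After op 3 (out_shuffle): [2 0 3 5 4 1]
After op 4 (out_shuffle): [2 5 0 4 3 1]
After op 5 (out_shuffle): [2 4 5 3 0 1]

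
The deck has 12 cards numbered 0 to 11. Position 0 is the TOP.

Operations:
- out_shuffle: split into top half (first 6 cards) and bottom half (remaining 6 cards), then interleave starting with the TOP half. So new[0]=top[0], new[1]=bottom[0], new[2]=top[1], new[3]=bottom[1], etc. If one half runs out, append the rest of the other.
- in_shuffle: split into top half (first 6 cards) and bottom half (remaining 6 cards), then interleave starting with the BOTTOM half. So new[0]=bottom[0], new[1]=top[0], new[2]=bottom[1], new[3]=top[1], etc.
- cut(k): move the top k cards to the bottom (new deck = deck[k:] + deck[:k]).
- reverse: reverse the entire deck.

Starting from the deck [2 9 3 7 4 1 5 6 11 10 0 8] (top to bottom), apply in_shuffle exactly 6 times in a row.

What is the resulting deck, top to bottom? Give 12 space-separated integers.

After op 1 (in_shuffle): [5 2 6 9 11 3 10 7 0 4 8 1]
After op 2 (in_shuffle): [10 5 7 2 0 6 4 9 8 11 1 3]
After op 3 (in_shuffle): [4 10 9 5 8 7 11 2 1 0 3 6]
After op 4 (in_shuffle): [11 4 2 10 1 9 0 5 3 8 6 7]
After op 5 (in_shuffle): [0 11 5 4 3 2 8 10 6 1 7 9]
After op 6 (in_shuffle): [8 0 10 11 6 5 1 4 7 3 9 2]

Answer: 8 0 10 11 6 5 1 4 7 3 9 2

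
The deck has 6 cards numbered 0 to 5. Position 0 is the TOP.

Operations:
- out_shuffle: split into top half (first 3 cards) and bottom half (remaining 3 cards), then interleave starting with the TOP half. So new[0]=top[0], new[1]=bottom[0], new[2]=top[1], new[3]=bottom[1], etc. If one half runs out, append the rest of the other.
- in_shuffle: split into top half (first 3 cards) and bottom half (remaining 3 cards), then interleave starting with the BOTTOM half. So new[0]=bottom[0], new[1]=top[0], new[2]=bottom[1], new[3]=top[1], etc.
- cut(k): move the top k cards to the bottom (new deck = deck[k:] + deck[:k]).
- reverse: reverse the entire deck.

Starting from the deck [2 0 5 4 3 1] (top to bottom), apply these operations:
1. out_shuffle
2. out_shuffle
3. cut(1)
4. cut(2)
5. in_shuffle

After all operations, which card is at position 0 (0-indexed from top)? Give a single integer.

After op 1 (out_shuffle): [2 4 0 3 5 1]
After op 2 (out_shuffle): [2 3 4 5 0 1]
After op 3 (cut(1)): [3 4 5 0 1 2]
After op 4 (cut(2)): [5 0 1 2 3 4]
After op 5 (in_shuffle): [2 5 3 0 4 1]
Position 0: card 2.

Answer: 2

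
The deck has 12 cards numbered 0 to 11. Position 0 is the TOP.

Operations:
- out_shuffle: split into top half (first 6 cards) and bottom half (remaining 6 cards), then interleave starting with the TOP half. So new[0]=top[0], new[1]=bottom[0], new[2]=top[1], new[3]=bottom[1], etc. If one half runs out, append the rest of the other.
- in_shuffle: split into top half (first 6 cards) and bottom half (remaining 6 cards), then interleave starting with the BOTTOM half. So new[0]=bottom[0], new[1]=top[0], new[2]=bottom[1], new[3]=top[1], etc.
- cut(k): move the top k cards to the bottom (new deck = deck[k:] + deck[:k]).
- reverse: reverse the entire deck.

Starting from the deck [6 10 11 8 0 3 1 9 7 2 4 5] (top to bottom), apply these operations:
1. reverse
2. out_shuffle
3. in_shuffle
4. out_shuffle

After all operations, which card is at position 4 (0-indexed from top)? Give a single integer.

After op 1 (reverse): [5 4 2 7 9 1 3 0 8 11 10 6]
After op 2 (out_shuffle): [5 3 4 0 2 8 7 11 9 10 1 6]
After op 3 (in_shuffle): [7 5 11 3 9 4 10 0 1 2 6 8]
After op 4 (out_shuffle): [7 10 5 0 11 1 3 2 9 6 4 8]
Position 4: card 11.

Answer: 11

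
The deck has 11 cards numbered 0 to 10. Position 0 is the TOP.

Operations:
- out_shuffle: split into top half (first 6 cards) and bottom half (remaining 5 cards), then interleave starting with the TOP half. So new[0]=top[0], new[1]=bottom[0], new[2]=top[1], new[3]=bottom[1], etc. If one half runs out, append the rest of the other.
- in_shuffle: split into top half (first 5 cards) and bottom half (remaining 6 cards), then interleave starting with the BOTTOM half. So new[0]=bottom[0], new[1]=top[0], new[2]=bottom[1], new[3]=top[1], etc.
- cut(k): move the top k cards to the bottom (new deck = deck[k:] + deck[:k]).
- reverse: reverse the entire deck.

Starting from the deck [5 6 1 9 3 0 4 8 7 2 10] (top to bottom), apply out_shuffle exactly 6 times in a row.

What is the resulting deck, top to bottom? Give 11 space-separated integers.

Answer: 5 0 10 3 2 9 7 1 8 6 4

Derivation:
After op 1 (out_shuffle): [5 4 6 8 1 7 9 2 3 10 0]
After op 2 (out_shuffle): [5 9 4 2 6 3 8 10 1 0 7]
After op 3 (out_shuffle): [5 8 9 10 4 1 2 0 6 7 3]
After op 4 (out_shuffle): [5 2 8 0 9 6 10 7 4 3 1]
After op 5 (out_shuffle): [5 10 2 7 8 4 0 3 9 1 6]
After op 6 (out_shuffle): [5 0 10 3 2 9 7 1 8 6 4]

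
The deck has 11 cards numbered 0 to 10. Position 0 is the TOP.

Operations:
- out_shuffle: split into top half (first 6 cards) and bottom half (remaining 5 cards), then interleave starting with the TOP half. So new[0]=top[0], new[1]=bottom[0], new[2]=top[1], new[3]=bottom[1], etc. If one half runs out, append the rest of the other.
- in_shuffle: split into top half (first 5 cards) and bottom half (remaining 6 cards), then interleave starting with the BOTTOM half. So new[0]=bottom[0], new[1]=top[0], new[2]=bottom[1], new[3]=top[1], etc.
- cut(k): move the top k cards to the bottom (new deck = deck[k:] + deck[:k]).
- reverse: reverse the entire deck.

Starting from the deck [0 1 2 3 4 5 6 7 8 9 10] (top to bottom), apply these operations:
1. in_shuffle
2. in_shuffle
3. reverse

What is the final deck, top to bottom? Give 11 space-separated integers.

Answer: 10 7 4 1 9 6 3 0 8 5 2

Derivation:
After op 1 (in_shuffle): [5 0 6 1 7 2 8 3 9 4 10]
After op 2 (in_shuffle): [2 5 8 0 3 6 9 1 4 7 10]
After op 3 (reverse): [10 7 4 1 9 6 3 0 8 5 2]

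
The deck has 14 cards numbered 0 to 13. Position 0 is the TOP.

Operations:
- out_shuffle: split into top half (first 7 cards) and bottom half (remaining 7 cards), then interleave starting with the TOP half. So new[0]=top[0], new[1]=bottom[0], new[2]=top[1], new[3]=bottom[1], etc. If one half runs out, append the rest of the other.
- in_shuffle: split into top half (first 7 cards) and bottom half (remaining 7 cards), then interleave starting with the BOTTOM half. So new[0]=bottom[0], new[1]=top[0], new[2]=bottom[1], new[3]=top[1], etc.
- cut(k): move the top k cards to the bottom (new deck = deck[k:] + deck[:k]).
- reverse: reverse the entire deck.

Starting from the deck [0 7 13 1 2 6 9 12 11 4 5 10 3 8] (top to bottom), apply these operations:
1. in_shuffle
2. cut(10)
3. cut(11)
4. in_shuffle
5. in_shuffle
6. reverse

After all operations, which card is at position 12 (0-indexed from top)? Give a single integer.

After op 1 (in_shuffle): [12 0 11 7 4 13 5 1 10 2 3 6 8 9]
After op 2 (cut(10)): [3 6 8 9 12 0 11 7 4 13 5 1 10 2]
After op 3 (cut(11)): [1 10 2 3 6 8 9 12 0 11 7 4 13 5]
After op 4 (in_shuffle): [12 1 0 10 11 2 7 3 4 6 13 8 5 9]
After op 5 (in_shuffle): [3 12 4 1 6 0 13 10 8 11 5 2 9 7]
After op 6 (reverse): [7 9 2 5 11 8 10 13 0 6 1 4 12 3]
Position 12: card 12.

Answer: 12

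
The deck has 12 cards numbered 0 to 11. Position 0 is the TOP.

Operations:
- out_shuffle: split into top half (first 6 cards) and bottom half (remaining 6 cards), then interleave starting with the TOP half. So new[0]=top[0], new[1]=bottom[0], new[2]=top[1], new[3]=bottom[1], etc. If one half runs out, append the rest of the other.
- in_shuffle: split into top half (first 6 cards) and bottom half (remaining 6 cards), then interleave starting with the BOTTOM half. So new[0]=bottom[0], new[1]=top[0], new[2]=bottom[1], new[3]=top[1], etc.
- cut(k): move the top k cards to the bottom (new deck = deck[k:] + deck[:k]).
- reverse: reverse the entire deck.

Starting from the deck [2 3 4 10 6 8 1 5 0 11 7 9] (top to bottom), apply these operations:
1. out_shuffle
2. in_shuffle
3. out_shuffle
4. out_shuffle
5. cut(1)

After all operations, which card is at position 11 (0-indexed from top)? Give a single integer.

After op 1 (out_shuffle): [2 1 3 5 4 0 10 11 6 7 8 9]
After op 2 (in_shuffle): [10 2 11 1 6 3 7 5 8 4 9 0]
After op 3 (out_shuffle): [10 7 2 5 11 8 1 4 6 9 3 0]
After op 4 (out_shuffle): [10 1 7 4 2 6 5 9 11 3 8 0]
After op 5 (cut(1)): [1 7 4 2 6 5 9 11 3 8 0 10]
Position 11: card 10.

Answer: 10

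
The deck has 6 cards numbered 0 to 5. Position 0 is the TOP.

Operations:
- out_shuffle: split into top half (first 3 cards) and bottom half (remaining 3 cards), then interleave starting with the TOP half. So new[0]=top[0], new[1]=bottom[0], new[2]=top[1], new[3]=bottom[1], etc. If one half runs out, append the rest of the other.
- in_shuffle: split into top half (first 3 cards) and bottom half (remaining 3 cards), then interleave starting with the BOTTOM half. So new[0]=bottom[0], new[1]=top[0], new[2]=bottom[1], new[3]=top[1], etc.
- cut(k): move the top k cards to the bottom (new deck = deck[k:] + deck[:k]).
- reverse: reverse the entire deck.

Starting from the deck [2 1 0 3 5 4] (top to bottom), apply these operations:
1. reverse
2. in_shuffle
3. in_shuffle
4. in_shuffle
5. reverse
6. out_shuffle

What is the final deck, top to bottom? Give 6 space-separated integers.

Answer: 2 3 1 5 0 4

Derivation:
After op 1 (reverse): [4 5 3 0 1 2]
After op 2 (in_shuffle): [0 4 1 5 2 3]
After op 3 (in_shuffle): [5 0 2 4 3 1]
After op 4 (in_shuffle): [4 5 3 0 1 2]
After op 5 (reverse): [2 1 0 3 5 4]
After op 6 (out_shuffle): [2 3 1 5 0 4]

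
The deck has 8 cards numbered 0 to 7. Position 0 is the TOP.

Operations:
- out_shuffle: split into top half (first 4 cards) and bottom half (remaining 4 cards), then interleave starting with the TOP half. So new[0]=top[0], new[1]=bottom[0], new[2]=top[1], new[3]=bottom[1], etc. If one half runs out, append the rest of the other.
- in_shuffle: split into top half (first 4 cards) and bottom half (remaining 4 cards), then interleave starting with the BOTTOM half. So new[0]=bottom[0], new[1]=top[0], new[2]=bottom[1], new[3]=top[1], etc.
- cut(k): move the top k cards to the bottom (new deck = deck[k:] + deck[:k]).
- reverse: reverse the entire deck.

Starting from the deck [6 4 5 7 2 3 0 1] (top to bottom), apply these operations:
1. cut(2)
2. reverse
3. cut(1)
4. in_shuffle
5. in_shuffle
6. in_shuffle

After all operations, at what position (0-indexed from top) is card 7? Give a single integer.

Answer: 2

Derivation:
After op 1 (cut(2)): [5 7 2 3 0 1 6 4]
After op 2 (reverse): [4 6 1 0 3 2 7 5]
After op 3 (cut(1)): [6 1 0 3 2 7 5 4]
After op 4 (in_shuffle): [2 6 7 1 5 0 4 3]
After op 5 (in_shuffle): [5 2 0 6 4 7 3 1]
After op 6 (in_shuffle): [4 5 7 2 3 0 1 6]
Card 7 is at position 2.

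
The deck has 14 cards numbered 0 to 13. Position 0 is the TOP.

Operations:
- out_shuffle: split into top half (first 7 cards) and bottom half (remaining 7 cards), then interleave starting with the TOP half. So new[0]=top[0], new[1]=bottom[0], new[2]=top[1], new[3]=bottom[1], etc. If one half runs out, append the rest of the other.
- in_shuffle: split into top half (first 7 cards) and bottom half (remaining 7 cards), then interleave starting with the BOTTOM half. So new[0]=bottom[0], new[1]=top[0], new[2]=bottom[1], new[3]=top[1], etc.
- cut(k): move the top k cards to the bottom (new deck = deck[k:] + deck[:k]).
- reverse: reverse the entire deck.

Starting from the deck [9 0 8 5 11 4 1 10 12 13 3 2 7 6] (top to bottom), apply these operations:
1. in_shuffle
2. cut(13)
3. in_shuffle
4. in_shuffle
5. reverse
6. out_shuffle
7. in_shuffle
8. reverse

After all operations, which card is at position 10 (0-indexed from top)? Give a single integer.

Answer: 4

Derivation:
After op 1 (in_shuffle): [10 9 12 0 13 8 3 5 2 11 7 4 6 1]
After op 2 (cut(13)): [1 10 9 12 0 13 8 3 5 2 11 7 4 6]
After op 3 (in_shuffle): [3 1 5 10 2 9 11 12 7 0 4 13 6 8]
After op 4 (in_shuffle): [12 3 7 1 0 5 4 10 13 2 6 9 8 11]
After op 5 (reverse): [11 8 9 6 2 13 10 4 5 0 1 7 3 12]
After op 6 (out_shuffle): [11 4 8 5 9 0 6 1 2 7 13 3 10 12]
After op 7 (in_shuffle): [1 11 2 4 7 8 13 5 3 9 10 0 12 6]
After op 8 (reverse): [6 12 0 10 9 3 5 13 8 7 4 2 11 1]
Position 10: card 4.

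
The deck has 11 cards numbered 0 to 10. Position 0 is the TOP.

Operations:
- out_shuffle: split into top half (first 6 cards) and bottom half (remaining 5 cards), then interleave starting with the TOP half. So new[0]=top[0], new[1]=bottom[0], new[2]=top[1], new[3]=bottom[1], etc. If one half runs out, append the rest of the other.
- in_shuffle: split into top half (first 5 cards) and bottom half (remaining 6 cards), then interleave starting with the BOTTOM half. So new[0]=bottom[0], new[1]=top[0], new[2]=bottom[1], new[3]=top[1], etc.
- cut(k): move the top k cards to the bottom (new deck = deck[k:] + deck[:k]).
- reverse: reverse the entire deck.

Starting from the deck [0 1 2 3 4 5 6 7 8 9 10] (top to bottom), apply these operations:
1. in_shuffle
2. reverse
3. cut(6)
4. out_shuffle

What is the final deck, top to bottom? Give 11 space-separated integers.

After op 1 (in_shuffle): [5 0 6 1 7 2 8 3 9 4 10]
After op 2 (reverse): [10 4 9 3 8 2 7 1 6 0 5]
After op 3 (cut(6)): [7 1 6 0 5 10 4 9 3 8 2]
After op 4 (out_shuffle): [7 4 1 9 6 3 0 8 5 2 10]

Answer: 7 4 1 9 6 3 0 8 5 2 10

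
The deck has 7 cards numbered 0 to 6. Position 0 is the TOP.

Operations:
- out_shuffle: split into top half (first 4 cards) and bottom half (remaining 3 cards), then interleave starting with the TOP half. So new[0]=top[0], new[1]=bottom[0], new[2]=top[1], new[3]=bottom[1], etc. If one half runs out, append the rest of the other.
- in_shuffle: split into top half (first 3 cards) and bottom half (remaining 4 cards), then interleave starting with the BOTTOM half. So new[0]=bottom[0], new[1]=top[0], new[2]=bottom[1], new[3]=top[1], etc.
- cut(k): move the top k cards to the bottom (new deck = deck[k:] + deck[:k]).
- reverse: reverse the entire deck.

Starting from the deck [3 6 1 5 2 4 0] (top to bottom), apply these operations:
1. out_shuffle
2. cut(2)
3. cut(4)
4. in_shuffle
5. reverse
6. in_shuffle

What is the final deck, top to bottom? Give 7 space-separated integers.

After op 1 (out_shuffle): [3 2 6 4 1 0 5]
After op 2 (cut(2)): [6 4 1 0 5 3 2]
After op 3 (cut(4)): [5 3 2 6 4 1 0]
After op 4 (in_shuffle): [6 5 4 3 1 2 0]
After op 5 (reverse): [0 2 1 3 4 5 6]
After op 6 (in_shuffle): [3 0 4 2 5 1 6]

Answer: 3 0 4 2 5 1 6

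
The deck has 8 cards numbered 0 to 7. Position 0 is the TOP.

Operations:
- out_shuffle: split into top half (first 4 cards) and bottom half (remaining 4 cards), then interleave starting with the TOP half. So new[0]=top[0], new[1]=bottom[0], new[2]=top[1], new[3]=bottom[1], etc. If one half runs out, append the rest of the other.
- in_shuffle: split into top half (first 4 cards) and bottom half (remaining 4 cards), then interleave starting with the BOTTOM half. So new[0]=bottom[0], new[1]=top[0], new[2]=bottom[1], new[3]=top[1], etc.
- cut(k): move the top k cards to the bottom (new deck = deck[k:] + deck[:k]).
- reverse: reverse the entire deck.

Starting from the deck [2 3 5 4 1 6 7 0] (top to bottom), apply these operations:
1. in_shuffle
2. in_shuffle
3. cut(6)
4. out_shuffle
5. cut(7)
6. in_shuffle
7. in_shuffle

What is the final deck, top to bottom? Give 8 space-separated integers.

After op 1 (in_shuffle): [1 2 6 3 7 5 0 4]
After op 2 (in_shuffle): [7 1 5 2 0 6 4 3]
After op 3 (cut(6)): [4 3 7 1 5 2 0 6]
After op 4 (out_shuffle): [4 5 3 2 7 0 1 6]
After op 5 (cut(7)): [6 4 5 3 2 7 0 1]
After op 6 (in_shuffle): [2 6 7 4 0 5 1 3]
After op 7 (in_shuffle): [0 2 5 6 1 7 3 4]

Answer: 0 2 5 6 1 7 3 4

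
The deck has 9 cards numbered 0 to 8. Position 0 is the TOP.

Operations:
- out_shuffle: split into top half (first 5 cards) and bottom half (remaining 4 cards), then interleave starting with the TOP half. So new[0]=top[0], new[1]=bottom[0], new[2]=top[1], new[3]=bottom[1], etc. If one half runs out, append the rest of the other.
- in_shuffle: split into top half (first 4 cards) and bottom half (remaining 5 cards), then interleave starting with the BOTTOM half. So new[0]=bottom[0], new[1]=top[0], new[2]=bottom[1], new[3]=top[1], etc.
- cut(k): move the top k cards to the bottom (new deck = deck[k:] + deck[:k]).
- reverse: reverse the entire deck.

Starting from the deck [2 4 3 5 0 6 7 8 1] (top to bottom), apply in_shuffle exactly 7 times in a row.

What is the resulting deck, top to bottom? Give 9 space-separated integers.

After op 1 (in_shuffle): [0 2 6 4 7 3 8 5 1]
After op 2 (in_shuffle): [7 0 3 2 8 6 5 4 1]
After op 3 (in_shuffle): [8 7 6 0 5 3 4 2 1]
After op 4 (in_shuffle): [5 8 3 7 4 6 2 0 1]
After op 5 (in_shuffle): [4 5 6 8 2 3 0 7 1]
After op 6 (in_shuffle): [2 4 3 5 0 6 7 8 1]
After op 7 (in_shuffle): [0 2 6 4 7 3 8 5 1]

Answer: 0 2 6 4 7 3 8 5 1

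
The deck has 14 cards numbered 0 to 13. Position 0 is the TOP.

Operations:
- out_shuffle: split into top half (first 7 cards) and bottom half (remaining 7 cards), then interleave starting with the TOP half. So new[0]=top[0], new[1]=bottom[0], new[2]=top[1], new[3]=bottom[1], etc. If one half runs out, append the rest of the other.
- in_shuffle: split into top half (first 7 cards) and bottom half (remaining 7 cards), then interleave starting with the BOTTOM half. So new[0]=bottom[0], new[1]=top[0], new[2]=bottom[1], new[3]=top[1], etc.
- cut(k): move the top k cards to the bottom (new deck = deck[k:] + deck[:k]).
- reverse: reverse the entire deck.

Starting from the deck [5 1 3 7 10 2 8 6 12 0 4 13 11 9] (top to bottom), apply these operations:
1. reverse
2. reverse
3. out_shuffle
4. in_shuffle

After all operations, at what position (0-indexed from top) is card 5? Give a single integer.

After op 1 (reverse): [9 11 13 4 0 12 6 8 2 10 7 3 1 5]
After op 2 (reverse): [5 1 3 7 10 2 8 6 12 0 4 13 11 9]
After op 3 (out_shuffle): [5 6 1 12 3 0 7 4 10 13 2 11 8 9]
After op 4 (in_shuffle): [4 5 10 6 13 1 2 12 11 3 8 0 9 7]
Card 5 is at position 1.

Answer: 1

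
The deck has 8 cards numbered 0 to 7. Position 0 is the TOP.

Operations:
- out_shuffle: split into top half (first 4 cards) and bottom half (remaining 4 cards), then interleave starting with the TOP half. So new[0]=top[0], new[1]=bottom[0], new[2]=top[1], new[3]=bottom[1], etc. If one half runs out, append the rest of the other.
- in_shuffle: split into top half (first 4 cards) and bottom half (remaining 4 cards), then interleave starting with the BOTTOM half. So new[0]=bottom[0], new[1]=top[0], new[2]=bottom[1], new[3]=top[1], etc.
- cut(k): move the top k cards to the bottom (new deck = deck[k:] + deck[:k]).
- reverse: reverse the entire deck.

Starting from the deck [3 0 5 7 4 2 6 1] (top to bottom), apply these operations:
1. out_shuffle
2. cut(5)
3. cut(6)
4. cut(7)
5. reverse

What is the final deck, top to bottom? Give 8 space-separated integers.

After op 1 (out_shuffle): [3 4 0 2 5 6 7 1]
After op 2 (cut(5)): [6 7 1 3 4 0 2 5]
After op 3 (cut(6)): [2 5 6 7 1 3 4 0]
After op 4 (cut(7)): [0 2 5 6 7 1 3 4]
After op 5 (reverse): [4 3 1 7 6 5 2 0]

Answer: 4 3 1 7 6 5 2 0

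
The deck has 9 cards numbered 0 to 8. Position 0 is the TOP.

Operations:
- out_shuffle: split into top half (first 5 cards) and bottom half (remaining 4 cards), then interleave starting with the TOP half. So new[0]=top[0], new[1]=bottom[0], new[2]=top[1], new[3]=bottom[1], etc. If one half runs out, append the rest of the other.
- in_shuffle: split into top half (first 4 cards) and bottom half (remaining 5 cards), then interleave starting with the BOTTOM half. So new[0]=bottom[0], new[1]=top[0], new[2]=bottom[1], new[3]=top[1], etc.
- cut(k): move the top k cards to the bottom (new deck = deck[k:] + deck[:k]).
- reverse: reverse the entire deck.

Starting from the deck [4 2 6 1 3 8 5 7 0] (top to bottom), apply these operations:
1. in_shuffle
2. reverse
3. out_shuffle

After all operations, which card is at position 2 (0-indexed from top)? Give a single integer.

Answer: 1

Derivation:
After op 1 (in_shuffle): [3 4 8 2 5 6 7 1 0]
After op 2 (reverse): [0 1 7 6 5 2 8 4 3]
After op 3 (out_shuffle): [0 2 1 8 7 4 6 3 5]
Position 2: card 1.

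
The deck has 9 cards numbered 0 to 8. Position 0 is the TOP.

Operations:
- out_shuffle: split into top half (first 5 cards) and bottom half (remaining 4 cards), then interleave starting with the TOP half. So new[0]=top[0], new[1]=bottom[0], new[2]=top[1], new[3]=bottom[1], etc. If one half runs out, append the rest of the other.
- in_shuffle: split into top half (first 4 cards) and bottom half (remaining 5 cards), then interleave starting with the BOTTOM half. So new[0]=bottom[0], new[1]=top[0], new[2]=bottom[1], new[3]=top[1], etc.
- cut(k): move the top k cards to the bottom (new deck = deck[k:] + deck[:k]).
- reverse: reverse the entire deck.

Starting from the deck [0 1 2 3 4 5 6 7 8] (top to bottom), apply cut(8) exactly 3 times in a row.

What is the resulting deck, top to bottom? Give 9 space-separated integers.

Answer: 6 7 8 0 1 2 3 4 5

Derivation:
After op 1 (cut(8)): [8 0 1 2 3 4 5 6 7]
After op 2 (cut(8)): [7 8 0 1 2 3 4 5 6]
After op 3 (cut(8)): [6 7 8 0 1 2 3 4 5]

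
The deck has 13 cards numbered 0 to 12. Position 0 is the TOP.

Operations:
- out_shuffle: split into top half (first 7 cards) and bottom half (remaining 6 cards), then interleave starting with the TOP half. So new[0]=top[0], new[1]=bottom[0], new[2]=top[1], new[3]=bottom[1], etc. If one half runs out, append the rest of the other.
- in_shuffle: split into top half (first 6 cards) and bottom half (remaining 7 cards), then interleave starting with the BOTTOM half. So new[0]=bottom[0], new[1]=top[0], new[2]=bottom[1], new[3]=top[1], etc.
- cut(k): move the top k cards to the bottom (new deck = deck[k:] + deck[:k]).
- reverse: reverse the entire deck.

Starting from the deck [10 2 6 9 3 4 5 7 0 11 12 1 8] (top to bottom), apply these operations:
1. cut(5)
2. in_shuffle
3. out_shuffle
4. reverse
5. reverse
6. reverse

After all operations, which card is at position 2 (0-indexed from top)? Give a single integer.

Answer: 7

Derivation:
After op 1 (cut(5)): [4 5 7 0 11 12 1 8 10 2 6 9 3]
After op 2 (in_shuffle): [1 4 8 5 10 7 2 0 6 11 9 12 3]
After op 3 (out_shuffle): [1 0 4 6 8 11 5 9 10 12 7 3 2]
After op 4 (reverse): [2 3 7 12 10 9 5 11 8 6 4 0 1]
After op 5 (reverse): [1 0 4 6 8 11 5 9 10 12 7 3 2]
After op 6 (reverse): [2 3 7 12 10 9 5 11 8 6 4 0 1]
Position 2: card 7.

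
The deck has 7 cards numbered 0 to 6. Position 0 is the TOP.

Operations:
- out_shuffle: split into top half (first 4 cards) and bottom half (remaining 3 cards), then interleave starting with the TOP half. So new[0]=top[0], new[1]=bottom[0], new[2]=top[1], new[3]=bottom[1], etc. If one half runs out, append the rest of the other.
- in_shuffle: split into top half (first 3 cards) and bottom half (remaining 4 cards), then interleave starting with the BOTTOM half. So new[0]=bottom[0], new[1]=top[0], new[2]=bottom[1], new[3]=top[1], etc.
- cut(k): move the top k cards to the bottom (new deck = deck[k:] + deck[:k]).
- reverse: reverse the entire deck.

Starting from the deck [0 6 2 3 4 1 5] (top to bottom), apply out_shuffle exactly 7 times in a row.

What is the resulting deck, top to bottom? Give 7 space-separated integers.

After op 1 (out_shuffle): [0 4 6 1 2 5 3]
After op 2 (out_shuffle): [0 2 4 5 6 3 1]
After op 3 (out_shuffle): [0 6 2 3 4 1 5]
After op 4 (out_shuffle): [0 4 6 1 2 5 3]
After op 5 (out_shuffle): [0 2 4 5 6 3 1]
After op 6 (out_shuffle): [0 6 2 3 4 1 5]
After op 7 (out_shuffle): [0 4 6 1 2 5 3]

Answer: 0 4 6 1 2 5 3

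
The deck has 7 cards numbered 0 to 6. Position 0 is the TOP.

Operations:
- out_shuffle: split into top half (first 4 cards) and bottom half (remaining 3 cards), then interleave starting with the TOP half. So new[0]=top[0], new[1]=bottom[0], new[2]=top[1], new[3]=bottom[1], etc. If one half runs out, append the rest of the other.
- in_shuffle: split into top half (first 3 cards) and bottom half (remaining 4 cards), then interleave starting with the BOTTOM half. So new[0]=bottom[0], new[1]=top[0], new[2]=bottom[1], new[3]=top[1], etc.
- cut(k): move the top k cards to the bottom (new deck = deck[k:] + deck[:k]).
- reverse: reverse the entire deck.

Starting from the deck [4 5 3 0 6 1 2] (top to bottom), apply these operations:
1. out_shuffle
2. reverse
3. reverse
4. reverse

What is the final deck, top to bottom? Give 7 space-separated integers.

Answer: 0 2 3 1 5 6 4

Derivation:
After op 1 (out_shuffle): [4 6 5 1 3 2 0]
After op 2 (reverse): [0 2 3 1 5 6 4]
After op 3 (reverse): [4 6 5 1 3 2 0]
After op 4 (reverse): [0 2 3 1 5 6 4]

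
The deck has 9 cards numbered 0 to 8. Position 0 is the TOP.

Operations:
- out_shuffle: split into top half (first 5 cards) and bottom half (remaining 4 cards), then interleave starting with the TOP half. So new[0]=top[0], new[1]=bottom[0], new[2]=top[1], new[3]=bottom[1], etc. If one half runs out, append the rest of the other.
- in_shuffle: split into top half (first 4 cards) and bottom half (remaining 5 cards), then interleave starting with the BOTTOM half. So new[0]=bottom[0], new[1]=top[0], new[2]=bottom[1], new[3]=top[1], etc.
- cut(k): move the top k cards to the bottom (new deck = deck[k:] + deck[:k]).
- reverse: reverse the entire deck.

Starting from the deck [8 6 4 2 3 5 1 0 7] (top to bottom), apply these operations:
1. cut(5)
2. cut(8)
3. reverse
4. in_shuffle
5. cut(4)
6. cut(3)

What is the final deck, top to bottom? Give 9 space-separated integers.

After op 1 (cut(5)): [5 1 0 7 8 6 4 2 3]
After op 2 (cut(8)): [3 5 1 0 7 8 6 4 2]
After op 3 (reverse): [2 4 6 8 7 0 1 5 3]
After op 4 (in_shuffle): [7 2 0 4 1 6 5 8 3]
After op 5 (cut(4)): [1 6 5 8 3 7 2 0 4]
After op 6 (cut(3)): [8 3 7 2 0 4 1 6 5]

Answer: 8 3 7 2 0 4 1 6 5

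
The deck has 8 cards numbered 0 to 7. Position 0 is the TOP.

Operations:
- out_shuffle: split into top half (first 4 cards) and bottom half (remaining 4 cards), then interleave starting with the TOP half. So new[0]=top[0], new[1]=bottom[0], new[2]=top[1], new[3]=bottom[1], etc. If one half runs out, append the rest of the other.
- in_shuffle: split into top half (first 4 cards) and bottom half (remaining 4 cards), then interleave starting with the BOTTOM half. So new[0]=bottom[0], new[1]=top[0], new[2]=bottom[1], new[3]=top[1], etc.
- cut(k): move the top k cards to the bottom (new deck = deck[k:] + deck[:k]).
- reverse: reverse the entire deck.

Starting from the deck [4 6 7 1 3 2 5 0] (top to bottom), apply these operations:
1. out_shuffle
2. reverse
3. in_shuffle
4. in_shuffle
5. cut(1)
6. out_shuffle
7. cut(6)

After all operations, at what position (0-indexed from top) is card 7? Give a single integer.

Answer: 5

Derivation:
After op 1 (out_shuffle): [4 3 6 2 7 5 1 0]
After op 2 (reverse): [0 1 5 7 2 6 3 4]
After op 3 (in_shuffle): [2 0 6 1 3 5 4 7]
After op 4 (in_shuffle): [3 2 5 0 4 6 7 1]
After op 5 (cut(1)): [2 5 0 4 6 7 1 3]
After op 6 (out_shuffle): [2 6 5 7 0 1 4 3]
After op 7 (cut(6)): [4 3 2 6 5 7 0 1]
Card 7 is at position 5.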